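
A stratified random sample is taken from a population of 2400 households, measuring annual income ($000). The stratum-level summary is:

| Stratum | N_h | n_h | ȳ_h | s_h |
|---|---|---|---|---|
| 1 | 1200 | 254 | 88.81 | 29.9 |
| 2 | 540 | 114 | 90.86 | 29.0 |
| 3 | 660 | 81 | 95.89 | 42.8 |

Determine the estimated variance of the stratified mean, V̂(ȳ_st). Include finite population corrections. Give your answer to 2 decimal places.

V̂(ȳ_st) ≈ 2.49

V̂(ȳ_st) = Σ W_h² (1 − n_h/N_h) s_h²/n_h, with W_h = N_h/N and N = 2400:
  stratum 1: (1200/2400)²·(1 − 254/1200)·29.9²/254 = 0.693679
  stratum 2: (540/2400)²·(1 − 114/540)·29.0²/114 = 0.294627
  stratum 3: (660/2400)²·(1 − 81/660)·42.8²/81 = 1.50038
V̂(ȳ_st) = 2.48869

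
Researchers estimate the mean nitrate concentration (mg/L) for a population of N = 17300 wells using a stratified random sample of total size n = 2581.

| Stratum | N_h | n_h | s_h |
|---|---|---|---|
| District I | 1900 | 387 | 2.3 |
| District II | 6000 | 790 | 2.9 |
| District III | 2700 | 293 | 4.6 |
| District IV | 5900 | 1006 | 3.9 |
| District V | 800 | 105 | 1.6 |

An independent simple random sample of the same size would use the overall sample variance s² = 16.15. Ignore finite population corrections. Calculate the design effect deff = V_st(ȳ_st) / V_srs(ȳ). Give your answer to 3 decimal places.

deff ≈ 0.801

V̂(ȳ_st) = Σ W_h² s_h²/n_h, with W_h = N_h/N and N = 17300:
  stratum District I: (1900/17300)²·2.3²/387 = 0.000164877
  stratum District II: (6000/17300)²·2.9²/790 = 0.0012805
  stratum District III: (2700/17300)²·4.6²/293 = 0.00175907
  stratum District IV: (5900/17300)²·3.9²/1006 = 0.0017585
  stratum District V: (800/17300)²·1.6²/105 = 5.21361e-05
V_st = 0.00501509
V_srs = s²/n = 16.15/2581 = 0.00625726
deff = V_st / V_srs = 0.00501509/0.00625726 = 0.8015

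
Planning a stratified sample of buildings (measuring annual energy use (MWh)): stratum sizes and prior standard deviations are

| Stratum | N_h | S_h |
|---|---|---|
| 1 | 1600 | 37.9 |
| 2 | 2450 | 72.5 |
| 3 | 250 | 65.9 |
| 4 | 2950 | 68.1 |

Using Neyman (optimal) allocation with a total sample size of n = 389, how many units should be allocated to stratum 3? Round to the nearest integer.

14

Neyman allocation: n_h = n · N_h S_h / Σ N_i S_i, with n = 389.
  stratum 1: N_h·S_h = 1600·37.9 = 60640.00
  stratum 2: N_h·S_h = 2450·72.5 = 177625.00
  stratum 3: N_h·S_h = 250·65.9 = 16475.00
  stratum 4: N_h·S_h = 2950·68.1 = 200895.00
Σ N_h S_h = 455635.00
n for stratum 3 = 389·16475.00/455635.00 = 14.066 → 14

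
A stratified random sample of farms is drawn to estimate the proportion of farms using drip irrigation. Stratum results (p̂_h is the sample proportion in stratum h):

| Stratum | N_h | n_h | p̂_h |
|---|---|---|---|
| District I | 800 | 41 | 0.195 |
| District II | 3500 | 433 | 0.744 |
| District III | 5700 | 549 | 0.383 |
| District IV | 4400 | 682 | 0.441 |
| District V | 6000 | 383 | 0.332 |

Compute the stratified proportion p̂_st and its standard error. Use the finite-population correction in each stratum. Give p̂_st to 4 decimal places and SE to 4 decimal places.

p̂_st ≈ 0.4351, SE ≈ 0.0104

N = 20400; stratum weights W_h = N_h/N.
p̂_st = Σ W_h p̂_h = (800·0.195 + 3500·0.744 + 5700·0.383 + 4400·0.441 + 6000·0.332)/20400 = 0.43507
V̂(p̂_st) = Σ W_h² (1 − n_h/N_h) p̂_h(1−p̂_h)/(n_h−1):
  stratum District I: (800/20400)²·(1 − 41/800)·0.195·0.805/40 = 5.72588e-06
  stratum District II: (3500/20400)²·(1 − 433/3500)·0.744·0.256/432 = 1.13724e-05
  stratum District III: (5700/20400)²·(1 − 549/5700)·0.383·0.617/548 = 3.04235e-05
  stratum District IV: (4400/20400)²·(1 − 682/4400)·0.441·0.559/681 = 1.423e-05
  stratum District V: (6000/20400)²·(1 − 383/6000)·0.332·0.668/382 = 4.70161e-05
V̂(p̂_st) = 0.000108768; SE = √V̂ = 0.0104292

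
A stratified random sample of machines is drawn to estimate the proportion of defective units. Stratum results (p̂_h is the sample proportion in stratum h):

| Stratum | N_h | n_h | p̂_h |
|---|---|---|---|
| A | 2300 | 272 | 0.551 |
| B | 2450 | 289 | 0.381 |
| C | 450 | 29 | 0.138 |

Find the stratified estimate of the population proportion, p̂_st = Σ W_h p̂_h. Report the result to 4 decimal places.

p̂_st ≈ 0.4352

N = 5200; stratum weights W_h = N_h/N.
p̂_st = Σ W_h p̂_h = (2300·0.551 + 2450·0.381 + 450·0.138)/5200 = 0.43516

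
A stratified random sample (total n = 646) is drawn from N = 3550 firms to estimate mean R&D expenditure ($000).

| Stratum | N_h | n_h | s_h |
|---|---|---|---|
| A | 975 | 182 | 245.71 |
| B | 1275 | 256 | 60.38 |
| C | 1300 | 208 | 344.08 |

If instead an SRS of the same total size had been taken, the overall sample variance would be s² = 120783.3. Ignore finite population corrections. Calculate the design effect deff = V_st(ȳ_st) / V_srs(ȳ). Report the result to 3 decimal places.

deff ≈ 0.552

V̂(ȳ_st) = Σ W_h² s_h²/n_h, with W_h = N_h/N and N = 3550:
  stratum A: (975/3550)²·245.71²/182 = 25.0223
  stratum B: (1275/3550)²·60.38²/256 = 1.837
  stratum C: (1300/3550)²·344.08²/208 = 76.3283
V_st = 103.188
V_srs = s²/n = 120783.3/646 = 186.971
deff = V_st / V_srs = 103.188/186.971 = 0.5519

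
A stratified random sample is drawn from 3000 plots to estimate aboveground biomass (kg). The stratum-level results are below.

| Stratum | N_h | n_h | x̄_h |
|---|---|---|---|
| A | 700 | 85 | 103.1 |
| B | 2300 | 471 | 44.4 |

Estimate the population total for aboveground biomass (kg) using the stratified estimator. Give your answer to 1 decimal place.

τ̂_st = Σ N_h x̄_h = 700·103.1 + 2300·44.4 = 174290.0

τ̂_st ≈ 174290.0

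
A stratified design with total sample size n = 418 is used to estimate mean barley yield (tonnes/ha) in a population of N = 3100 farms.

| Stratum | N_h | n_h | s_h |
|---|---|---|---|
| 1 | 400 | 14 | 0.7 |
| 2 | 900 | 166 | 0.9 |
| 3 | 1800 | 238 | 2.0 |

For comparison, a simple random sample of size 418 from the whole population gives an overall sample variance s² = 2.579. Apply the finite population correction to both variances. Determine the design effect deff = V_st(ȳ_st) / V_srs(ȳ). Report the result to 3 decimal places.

deff ≈ 1.089

V̂(ȳ_st) = Σ W_h² (1 − n_h/N_h) s_h²/n_h, with W_h = N_h/N and N = 3100:
  stratum 1: (400/3100)²·(1 − 14/400)·0.7²/14 = 0.000562331
  stratum 2: (900/3100)²·(1 − 166/900)·0.9²/166 = 0.000335422
  stratum 3: (1800/3100)²·(1 − 238/1800)·2.0²/238 = 0.00491715
V_st = 0.0058149
V_srs = (1 − 418/3100)·2.579/418 = 0.00533792
deff = V_st / V_srs = 0.0058149/0.00533792 = 1.0894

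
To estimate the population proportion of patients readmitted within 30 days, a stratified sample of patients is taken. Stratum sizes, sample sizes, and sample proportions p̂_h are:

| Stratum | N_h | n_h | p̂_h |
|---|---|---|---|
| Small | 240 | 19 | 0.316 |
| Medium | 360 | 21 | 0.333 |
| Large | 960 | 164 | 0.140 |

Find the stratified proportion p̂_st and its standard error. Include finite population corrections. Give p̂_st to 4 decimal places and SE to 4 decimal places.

N = 1560; stratum weights W_h = N_h/N.
p̂_st = Σ W_h p̂_h = (240·0.316 + 360·0.333 + 960·0.140)/1560 = 0.21162
V̂(p̂_st) = Σ W_h² (1 − n_h/N_h) p̂_h(1−p̂_h)/(n_h−1):
  stratum Small: (240/1560)²·(1 − 19/240)·0.316·0.684/18 = 0.000261713
  stratum Medium: (360/1560)²·(1 − 21/360)·0.333·0.667/20 = 0.00055692
  stratum Large: (960/1560)²·(1 − 164/960)·0.140·0.860/163 = 0.000231939
V̂(p̂_st) = 0.00105057; SE = √V̂ = 0.0324125

p̂_st ≈ 0.2116, SE ≈ 0.0324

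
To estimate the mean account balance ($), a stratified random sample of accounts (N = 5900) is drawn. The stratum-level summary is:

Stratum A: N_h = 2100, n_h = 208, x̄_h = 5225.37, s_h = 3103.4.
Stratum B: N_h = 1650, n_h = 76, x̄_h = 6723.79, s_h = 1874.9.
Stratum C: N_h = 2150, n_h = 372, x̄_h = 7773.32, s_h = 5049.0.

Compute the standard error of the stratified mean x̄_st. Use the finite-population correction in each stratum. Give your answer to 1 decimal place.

V̂(x̄_st) = Σ W_h² (1 − n_h/N_h) s_h²/n_h, with W_h = N_h/N and N = 5900:
  stratum A: (2100/5900)²·(1 − 208/2100)·3103.4²/208 = 5285.04
  stratum B: (1650/5900)²·(1 − 76/1650)·1874.9²/76 = 3450.86
  stratum C: (2150/5900)²·(1 − 372/2150)·5049.0²/372 = 7525.48
V̂(x̄_st) = 16261.4
SE(x̄_st) = √16261.4 = 127.52

SE(x̄_st) ≈ 127.5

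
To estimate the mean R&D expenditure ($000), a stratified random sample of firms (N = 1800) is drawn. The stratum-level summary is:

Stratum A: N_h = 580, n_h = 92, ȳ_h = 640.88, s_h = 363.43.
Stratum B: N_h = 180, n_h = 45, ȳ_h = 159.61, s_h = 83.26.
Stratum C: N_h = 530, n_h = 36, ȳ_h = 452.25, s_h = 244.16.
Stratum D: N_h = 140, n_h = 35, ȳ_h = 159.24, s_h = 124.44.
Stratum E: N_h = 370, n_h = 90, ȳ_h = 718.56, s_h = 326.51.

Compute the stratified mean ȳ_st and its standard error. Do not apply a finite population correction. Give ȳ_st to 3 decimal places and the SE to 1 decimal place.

ȳ_st ≈ 515.719, SE ≈ 18.6

ȳ_st = Σ W_h ȳ_h = (580·640.88 + 180·159.61 + 530·452.25 + 140·159.24 + 370·718.56)/1800 = 515.71861
V̂(ȳ_st) = Σ W_h² s_h²/n_h, with W_h = N_h/N and N = 1800:
  stratum A: (580/1800)²·363.43²/92 = 149.061
  stratum B: (180/1800)²·83.26²/45 = 1.5405
  stratum C: (530/1800)²·244.16²/36 = 143.567
  stratum D: (140/1800)²·124.44²/35 = 2.67647
  stratum E: (370/1800)²·326.51²/90 = 50.0506
V̂(ȳ_st) = 346.895
SE(ȳ_st) = √346.895 = 18.6251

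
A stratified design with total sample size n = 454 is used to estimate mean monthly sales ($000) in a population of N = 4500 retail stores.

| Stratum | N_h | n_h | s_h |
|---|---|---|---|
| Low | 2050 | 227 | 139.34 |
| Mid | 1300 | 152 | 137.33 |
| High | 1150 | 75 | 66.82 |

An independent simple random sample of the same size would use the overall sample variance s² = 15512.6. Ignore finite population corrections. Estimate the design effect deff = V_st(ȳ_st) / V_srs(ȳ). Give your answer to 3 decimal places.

V̂(ȳ_st) = Σ W_h² s_h²/n_h, with W_h = N_h/N and N = 4500:
  stratum Low: (2050/4500)²·139.34²/227 = 17.7504
  stratum Mid: (1300/4500)²·137.33²/152 = 10.355
  stratum High: (1150/4500)²·66.82²/75 = 3.88796
V_st = 31.9933
V_srs = s²/n = 15512.6/454 = 34.1687
deff = V_st / V_srs = 31.9933/34.1687 = 0.9363

deff ≈ 0.936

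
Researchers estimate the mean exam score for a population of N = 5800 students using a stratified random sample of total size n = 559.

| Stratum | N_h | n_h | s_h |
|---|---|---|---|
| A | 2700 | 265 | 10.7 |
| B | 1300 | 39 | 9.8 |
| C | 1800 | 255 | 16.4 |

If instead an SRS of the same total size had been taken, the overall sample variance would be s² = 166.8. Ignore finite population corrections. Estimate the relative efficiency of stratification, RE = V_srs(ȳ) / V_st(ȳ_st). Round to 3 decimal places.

RE ≈ 0.936

V̂(ȳ_st) = Σ W_h² s_h²/n_h, with W_h = N_h/N and N = 5800:
  stratum A: (2700/5800)²·10.7²/265 = 0.0936253
  stratum B: (1300/5800)²·9.8²/39 = 0.123714
  stratum C: (1800/5800)²·16.4²/255 = 0.101587
V_st = 0.318926
V_srs = s²/n = 166.8/559 = 0.29839
Relative efficiency = V_srs / V_st = 0.29839/0.318926 = 0.9356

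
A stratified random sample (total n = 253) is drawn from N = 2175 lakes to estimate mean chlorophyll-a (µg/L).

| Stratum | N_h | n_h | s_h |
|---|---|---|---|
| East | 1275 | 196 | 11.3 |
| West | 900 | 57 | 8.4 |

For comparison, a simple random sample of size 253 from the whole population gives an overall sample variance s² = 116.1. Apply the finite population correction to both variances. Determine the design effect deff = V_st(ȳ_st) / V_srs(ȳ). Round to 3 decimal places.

V̂(ȳ_st) = Σ W_h² (1 − n_h/N_h) s_h²/n_h, with W_h = N_h/N and N = 2175:
  stratum East: (1275/2175)²·(1 − 196/1275)·11.3²/196 = 0.189458
  stratum West: (900/2175)²·(1 − 57/900)·8.4²/57 = 0.198534
V_st = 0.387993
V_srs = (1 − 253/2175)·116.1/253 = 0.405514
deff = V_st / V_srs = 0.387993/0.405514 = 0.9568

deff ≈ 0.957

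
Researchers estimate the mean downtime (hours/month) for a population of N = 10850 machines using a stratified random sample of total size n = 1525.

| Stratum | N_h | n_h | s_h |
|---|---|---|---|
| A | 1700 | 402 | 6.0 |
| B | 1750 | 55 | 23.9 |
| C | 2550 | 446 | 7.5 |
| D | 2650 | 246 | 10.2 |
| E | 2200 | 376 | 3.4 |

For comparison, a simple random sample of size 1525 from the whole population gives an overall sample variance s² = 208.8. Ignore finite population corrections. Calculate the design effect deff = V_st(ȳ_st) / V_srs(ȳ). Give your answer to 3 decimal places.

deff ≈ 2.234

V̂(ȳ_st) = Σ W_h² s_h²/n_h, with W_h = N_h/N and N = 10850:
  stratum A: (1700/10850)²·6.0²/402 = 0.00219844
  stratum B: (1750/10850)²·23.9²/55 = 0.270178
  stratum C: (2550/10850)²·7.5²/446 = 0.0069664
  stratum D: (2650/10850)²·10.2²/246 = 0.0252289
  stratum E: (2200/10850)²·3.4²/376 = 0.00126403
V_st = 0.305836
V_srs = s²/n = 208.8/1525 = 0.136918
deff = V_st / V_srs = 0.305836/0.136918 = 2.2337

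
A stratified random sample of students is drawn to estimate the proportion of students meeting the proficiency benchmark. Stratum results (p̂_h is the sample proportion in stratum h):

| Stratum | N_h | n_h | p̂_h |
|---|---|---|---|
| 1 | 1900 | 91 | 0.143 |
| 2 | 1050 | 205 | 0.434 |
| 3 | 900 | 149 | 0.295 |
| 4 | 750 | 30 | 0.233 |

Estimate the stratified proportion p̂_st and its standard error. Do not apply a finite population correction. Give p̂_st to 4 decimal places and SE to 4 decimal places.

N = 4600; stratum weights W_h = N_h/N.
p̂_st = Σ W_h p̂_h = (1900·0.143 + 1050·0.434 + 900·0.295 + 750·0.233)/4600 = 0.25384
V̂(p̂_st) = Σ W_h² p̂_h(1−p̂_h)/(n_h−1):
  stratum 1: (1900/4600)²·0.143·0.857/90 = 0.000232309
  stratum 2: (1050/4600)²·0.434·0.566/204 = 6.27392e-05
  stratum 3: (900/4600)²·0.295·0.705/148 = 5.37921e-05
  stratum 4: (750/4600)²·0.233·0.767/29 = 0.000163817
V̂(p̂_st) = 0.000512658; SE = √V̂ = 0.0226419

p̂_st ≈ 0.2538, SE ≈ 0.0226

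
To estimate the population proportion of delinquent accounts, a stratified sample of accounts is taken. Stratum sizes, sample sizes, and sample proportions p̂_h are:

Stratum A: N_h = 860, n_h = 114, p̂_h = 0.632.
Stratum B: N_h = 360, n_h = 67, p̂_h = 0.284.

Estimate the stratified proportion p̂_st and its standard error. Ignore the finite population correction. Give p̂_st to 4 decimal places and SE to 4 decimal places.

p̂_st ≈ 0.5293, SE ≈ 0.0359

N = 1220; stratum weights W_h = N_h/N.
p̂_st = Σ W_h p̂_h = (860·0.632 + 360·0.284)/1220 = 0.52931
V̂(p̂_st) = Σ W_h² p̂_h(1−p̂_h)/(n_h−1):
  stratum A: (860/1220)²·0.632·0.368/113 = 0.00102274
  stratum B: (360/1220)²·0.284·0.716/66 = 0.00026827
V̂(p̂_st) = 0.00129101; SE = √V̂ = 0.0359306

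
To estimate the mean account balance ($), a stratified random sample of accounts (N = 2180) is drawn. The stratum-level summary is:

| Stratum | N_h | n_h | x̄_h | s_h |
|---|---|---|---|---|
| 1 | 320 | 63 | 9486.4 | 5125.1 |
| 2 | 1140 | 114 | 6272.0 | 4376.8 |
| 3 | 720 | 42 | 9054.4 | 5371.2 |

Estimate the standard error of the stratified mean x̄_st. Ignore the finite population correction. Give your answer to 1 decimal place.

SE(x̄_st) ≈ 360.4

V̂(x̄_st) = Σ W_h² s_h²/n_h, with W_h = N_h/N and N = 2180:
  stratum 1: (320/2180)²·5125.1²/63 = 8983.61
  stratum 2: (1140/2180)²·4376.8²/114 = 45952.1
  stratum 3: (720/2180)²·5371.2²/42 = 74928.2
V̂(x̄_st) = 129864
SE(x̄_st) = √129864 = 360.366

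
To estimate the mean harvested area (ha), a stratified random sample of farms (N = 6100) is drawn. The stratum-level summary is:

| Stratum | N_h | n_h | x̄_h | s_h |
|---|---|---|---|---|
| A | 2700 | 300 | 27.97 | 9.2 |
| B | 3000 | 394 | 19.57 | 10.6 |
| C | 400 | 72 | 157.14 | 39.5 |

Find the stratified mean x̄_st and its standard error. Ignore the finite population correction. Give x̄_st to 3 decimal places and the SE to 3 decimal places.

x̄_st ≈ 32.309, SE ≈ 0.466

x̄_st = Σ W_h x̄_h = (2700·27.97 + 3000·19.57 + 400·157.14)/6100 = 32.30902
V̂(x̄_st) = Σ W_h² s_h²/n_h, with W_h = N_h/N and N = 6100:
  stratum A: (2700/6100)²·9.2²/300 = 0.0552742
  stratum B: (3000/6100)²·10.6²/394 = 0.0689761
  stratum C: (400/6100)²·39.5²/72 = 0.0931799
V̂(x̄_st) = 0.21743
SE(x̄_st) = √0.21743 = 0.466294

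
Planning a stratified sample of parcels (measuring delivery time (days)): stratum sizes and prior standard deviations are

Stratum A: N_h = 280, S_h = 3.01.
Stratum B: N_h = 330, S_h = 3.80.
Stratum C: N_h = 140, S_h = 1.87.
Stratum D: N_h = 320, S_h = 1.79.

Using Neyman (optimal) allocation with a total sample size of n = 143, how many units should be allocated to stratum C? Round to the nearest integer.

Neyman allocation: n_h = n · N_h S_h / Σ N_i S_i, with n = 143.
  stratum A: N_h·S_h = 280·3.01 = 842.80
  stratum B: N_h·S_h = 330·3.80 = 1254.00
  stratum C: N_h·S_h = 140·1.87 = 261.80
  stratum D: N_h·S_h = 320·1.79 = 572.80
Σ N_h S_h = 2931.40
n for stratum C = 143·261.80/2931.40 = 12.771 → 13

13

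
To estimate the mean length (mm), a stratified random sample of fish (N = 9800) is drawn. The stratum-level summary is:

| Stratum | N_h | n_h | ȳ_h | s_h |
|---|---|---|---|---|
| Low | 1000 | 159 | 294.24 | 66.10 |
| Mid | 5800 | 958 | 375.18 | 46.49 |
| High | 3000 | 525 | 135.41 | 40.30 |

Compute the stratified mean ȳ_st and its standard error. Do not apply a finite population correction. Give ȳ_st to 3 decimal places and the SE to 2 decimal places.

ȳ_st = Σ W_h ȳ_h = (1000·294.24 + 5800·375.18 + 3000·135.41)/9800 = 293.52184
V̂(ȳ_st) = Σ W_h² s_h²/n_h, with W_h = N_h/N and N = 9800:
  stratum Low: (1000/9800)²·66.10²/159 = 0.286124
  stratum Mid: (5800/9800)²·46.49²/958 = 0.790237
  stratum High: (3000/9800)²·40.30²/525 = 0.289895
V̂(ȳ_st) = 1.36626
SE(ȳ_st) = √1.36626 = 1.16887

ȳ_st ≈ 293.522, SE ≈ 1.17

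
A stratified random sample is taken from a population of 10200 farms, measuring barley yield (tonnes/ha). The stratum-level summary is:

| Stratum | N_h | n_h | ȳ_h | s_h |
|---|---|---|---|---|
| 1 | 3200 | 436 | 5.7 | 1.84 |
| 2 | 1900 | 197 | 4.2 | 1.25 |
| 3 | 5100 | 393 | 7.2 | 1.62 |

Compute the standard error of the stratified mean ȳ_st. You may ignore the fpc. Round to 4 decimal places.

V̂(ȳ_st) = Σ W_h² s_h²/n_h, with W_h = N_h/N and N = 10200:
  stratum 1: (3200/10200)²·1.84²/436 = 0.000764273
  stratum 2: (1900/10200)²·1.25²/197 = 0.000275208
  stratum 3: (5100/10200)²·1.62²/393 = 0.00166947
V̂(ȳ_st) = 0.00270895
SE(ȳ_st) = √0.00270895 = 0.0520475

SE(ȳ_st) ≈ 0.0520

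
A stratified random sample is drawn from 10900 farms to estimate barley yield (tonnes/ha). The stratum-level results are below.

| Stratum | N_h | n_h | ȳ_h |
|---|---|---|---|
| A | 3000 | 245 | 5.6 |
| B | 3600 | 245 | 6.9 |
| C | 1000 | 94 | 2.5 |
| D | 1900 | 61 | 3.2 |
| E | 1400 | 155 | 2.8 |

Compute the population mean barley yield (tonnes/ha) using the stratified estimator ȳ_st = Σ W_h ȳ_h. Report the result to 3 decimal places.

ȳ_st ≈ 4.967

N = Σ N_h = 10900. Stratum weights W_h = N_h/N.
ȳ_st = (3000·5.6 + 3600·6.9 + 1000·2.5 + 1900·3.2 + 1400·2.8) / 10900 = 4.96697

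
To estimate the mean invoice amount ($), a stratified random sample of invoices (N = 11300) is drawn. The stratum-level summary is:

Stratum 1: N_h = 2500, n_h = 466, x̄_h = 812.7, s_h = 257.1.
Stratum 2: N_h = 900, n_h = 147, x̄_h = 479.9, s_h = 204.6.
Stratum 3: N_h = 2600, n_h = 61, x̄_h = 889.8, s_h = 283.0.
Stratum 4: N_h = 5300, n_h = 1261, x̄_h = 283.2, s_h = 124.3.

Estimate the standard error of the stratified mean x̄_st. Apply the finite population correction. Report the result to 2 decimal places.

V̂(x̄_st) = Σ W_h² (1 − n_h/N_h) s_h²/n_h, with W_h = N_h/N and N = 11300:
  stratum 1: (2500/11300)²·(1 − 466/2500)·257.1²/466 = 5.64875
  stratum 2: (900/11300)²·(1 − 147/900)·204.6²/147 = 1.51138
  stratum 3: (2600/11300)²·(1 − 61/2600)·283.0²/61 = 67.8769
  stratum 4: (5300/11300)²·(1 − 1261/5300)·124.3²/1261 = 2.05409
V̂(x̄_st) = 77.0912
SE(x̄_st) = √77.0912 = 8.78016

SE(x̄_st) ≈ 8.78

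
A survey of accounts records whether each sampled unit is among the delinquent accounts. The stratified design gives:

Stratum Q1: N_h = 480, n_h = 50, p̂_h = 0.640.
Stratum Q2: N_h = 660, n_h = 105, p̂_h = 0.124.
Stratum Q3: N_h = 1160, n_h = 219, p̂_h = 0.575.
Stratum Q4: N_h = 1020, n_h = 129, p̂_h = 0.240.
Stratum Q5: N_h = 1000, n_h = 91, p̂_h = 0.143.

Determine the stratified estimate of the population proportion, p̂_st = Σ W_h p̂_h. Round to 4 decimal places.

p̂_st ≈ 0.3342

N = 4320; stratum weights W_h = N_h/N.
p̂_st = Σ W_h p̂_h = (480·0.640 + 660·0.124 + 1160·0.575 + 1020·0.240 + 1000·0.143)/4320 = 0.33422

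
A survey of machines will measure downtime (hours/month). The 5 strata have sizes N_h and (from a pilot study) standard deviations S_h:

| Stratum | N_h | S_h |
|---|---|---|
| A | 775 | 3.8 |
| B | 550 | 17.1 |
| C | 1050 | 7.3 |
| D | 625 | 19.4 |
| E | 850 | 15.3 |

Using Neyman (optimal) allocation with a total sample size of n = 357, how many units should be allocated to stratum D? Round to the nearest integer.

Neyman allocation: n_h = n · N_h S_h / Σ N_i S_i, with n = 357.
  stratum A: N_h·S_h = 775·3.8 = 2945.00
  stratum B: N_h·S_h = 550·17.1 = 9405.00
  stratum C: N_h·S_h = 1050·7.3 = 7665.00
  stratum D: N_h·S_h = 625·19.4 = 12125.00
  stratum E: N_h·S_h = 850·15.3 = 13005.00
Σ N_h S_h = 45145.00
n for stratum D = 357·12125.00/45145.00 = 95.883 → 96

96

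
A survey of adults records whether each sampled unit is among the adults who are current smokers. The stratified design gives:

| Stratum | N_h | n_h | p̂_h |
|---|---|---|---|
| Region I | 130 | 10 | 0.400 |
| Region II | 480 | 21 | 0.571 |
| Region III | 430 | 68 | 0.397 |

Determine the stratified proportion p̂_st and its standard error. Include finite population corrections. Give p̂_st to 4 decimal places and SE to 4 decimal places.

p̂_st ≈ 0.4777, SE ≈ 0.0583

N = 1040; stratum weights W_h = N_h/N.
p̂_st = Σ W_h p̂_h = (130·0.400 + 480·0.571 + 430·0.397)/1040 = 0.47768
V̂(p̂_st) = Σ W_h² (1 − n_h/N_h) p̂_h(1−p̂_h)/(n_h−1):
  stratum Region I: (130/1040)²·(1 − 10/130)·0.400·0.600/9 = 0.000384615
  stratum Region II: (480/1040)²·(1 − 21/480)·0.571·0.429/20 = 0.00249489
  stratum Region III: (430/1040)²·(1 − 68/430)·0.397·0.603/67 = 0.000514213
V̂(p̂_st) = 0.00339371; SE = √V̂ = 0.0582556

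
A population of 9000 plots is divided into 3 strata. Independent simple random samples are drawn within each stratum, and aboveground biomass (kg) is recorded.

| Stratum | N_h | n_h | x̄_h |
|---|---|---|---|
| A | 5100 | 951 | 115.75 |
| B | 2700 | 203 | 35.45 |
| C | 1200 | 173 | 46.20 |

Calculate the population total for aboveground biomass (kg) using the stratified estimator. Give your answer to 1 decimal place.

τ̂_st ≈ 741480.0

τ̂_st = Σ N_h x̄_h = 5100·115.75 + 2700·35.45 + 1200·46.20 = 741480.0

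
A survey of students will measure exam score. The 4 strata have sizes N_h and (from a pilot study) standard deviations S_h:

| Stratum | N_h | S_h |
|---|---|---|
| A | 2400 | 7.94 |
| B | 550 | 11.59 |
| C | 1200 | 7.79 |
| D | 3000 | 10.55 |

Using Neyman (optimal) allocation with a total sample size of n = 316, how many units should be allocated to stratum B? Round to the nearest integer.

Neyman allocation: n_h = n · N_h S_h / Σ N_i S_i, with n = 316.
  stratum A: N_h·S_h = 2400·7.94 = 19056.00
  stratum B: N_h·S_h = 550·11.59 = 6374.50
  stratum C: N_h·S_h = 1200·7.79 = 9348.00
  stratum D: N_h·S_h = 3000·10.55 = 31650.00
Σ N_h S_h = 66428.50
n for stratum B = 316·6374.50/66428.50 = 30.323 → 30

30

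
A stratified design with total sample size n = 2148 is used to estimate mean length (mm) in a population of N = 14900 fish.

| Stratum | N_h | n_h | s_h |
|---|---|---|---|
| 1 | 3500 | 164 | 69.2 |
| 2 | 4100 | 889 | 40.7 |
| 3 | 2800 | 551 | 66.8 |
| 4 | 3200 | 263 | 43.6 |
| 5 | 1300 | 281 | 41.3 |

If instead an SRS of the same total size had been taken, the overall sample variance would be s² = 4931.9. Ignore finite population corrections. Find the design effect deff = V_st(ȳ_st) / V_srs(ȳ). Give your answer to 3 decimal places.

deff ≈ 1.053

V̂(ȳ_st) = Σ W_h² s_h²/n_h, with W_h = N_h/N and N = 14900:
  stratum 1: (3500/14900)²·69.2²/164 = 1.61113
  stratum 2: (4100/14900)²·40.7²/889 = 0.141085
  stratum 3: (2800/14900)²·66.8²/551 = 0.285986
  stratum 4: (3200/14900)²·43.6²/263 = 0.333384
  stratum 5: (1300/14900)²·41.3²/281 = 0.046207
V_st = 2.4178
V_srs = s²/n = 4931.9/2148 = 2.29604
deff = V_st / V_srs = 2.4178/2.29604 = 1.0530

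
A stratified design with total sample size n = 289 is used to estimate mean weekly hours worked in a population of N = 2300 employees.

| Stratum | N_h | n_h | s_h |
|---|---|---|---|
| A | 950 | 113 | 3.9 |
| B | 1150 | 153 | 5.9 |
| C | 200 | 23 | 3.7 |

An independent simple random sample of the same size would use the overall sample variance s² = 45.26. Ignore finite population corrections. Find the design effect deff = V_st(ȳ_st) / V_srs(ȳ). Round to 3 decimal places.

V̂(ȳ_st) = Σ W_h² s_h²/n_h, with W_h = N_h/N and N = 2300:
  stratum A: (950/2300)²·3.9²/113 = 0.0229637
  stratum B: (1150/2300)²·5.9²/153 = 0.0568791
  stratum C: (200/2300)²·3.7²/23 = 0.0045007
V_st = 0.0843435
V_srs = s²/n = 45.26/289 = 0.156609
deff = V_st / V_srs = 0.0843435/0.156609 = 0.5386

deff ≈ 0.539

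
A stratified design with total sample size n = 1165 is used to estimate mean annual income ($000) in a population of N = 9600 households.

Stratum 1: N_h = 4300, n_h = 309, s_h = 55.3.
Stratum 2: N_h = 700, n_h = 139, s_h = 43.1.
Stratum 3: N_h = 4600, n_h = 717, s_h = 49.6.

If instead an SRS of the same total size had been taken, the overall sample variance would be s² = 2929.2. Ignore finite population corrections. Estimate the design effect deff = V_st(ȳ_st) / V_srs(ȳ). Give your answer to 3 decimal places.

V̂(ȳ_st) = Σ W_h² s_h²/n_h, with W_h = N_h/N and N = 9600:
  stratum 1: (4300/9600)²·55.3²/309 = 1.98557
  stratum 2: (700/9600)²·43.1²/139 = 0.0710548
  stratum 3: (4600/9600)²·49.6²/717 = 0.787803
V_st = 2.84443
V_srs = s²/n = 2929.2/1165 = 2.51433
deff = V_st / V_srs = 2.84443/2.51433 = 1.1313

deff ≈ 1.131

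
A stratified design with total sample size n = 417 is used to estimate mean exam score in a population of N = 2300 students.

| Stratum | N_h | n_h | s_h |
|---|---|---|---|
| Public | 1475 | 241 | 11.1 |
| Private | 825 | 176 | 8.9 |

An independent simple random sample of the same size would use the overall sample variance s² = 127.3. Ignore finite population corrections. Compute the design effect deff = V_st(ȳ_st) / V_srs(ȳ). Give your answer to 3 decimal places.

V̂(ȳ_st) = Σ W_h² s_h²/n_h, with W_h = N_h/N and N = 2300:
  stratum Public: (1475/2300)²·11.1²/241 = 0.21026
  stratum Private: (825/2300)²·8.9²/176 = 0.0579055
V_st = 0.268166
V_srs = s²/n = 127.3/417 = 0.305276
deff = V_st / V_srs = 0.268166/0.305276 = 0.8784

deff ≈ 0.878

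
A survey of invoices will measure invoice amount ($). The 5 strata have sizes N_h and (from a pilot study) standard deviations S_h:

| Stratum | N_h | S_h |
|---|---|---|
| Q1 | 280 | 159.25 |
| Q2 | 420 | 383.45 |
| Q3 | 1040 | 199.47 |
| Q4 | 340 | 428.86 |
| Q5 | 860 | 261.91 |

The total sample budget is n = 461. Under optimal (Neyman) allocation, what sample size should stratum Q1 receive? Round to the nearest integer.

Neyman allocation: n_h = n · N_h S_h / Σ N_i S_i, with n = 461.
  stratum Q1: N_h·S_h = 280·159.25 = 44590.00
  stratum Q2: N_h·S_h = 420·383.45 = 161049.00
  stratum Q3: N_h·S_h = 1040·199.47 = 207448.80
  stratum Q4: N_h·S_h = 340·428.86 = 145812.40
  stratum Q5: N_h·S_h = 860·261.91 = 225242.60
Σ N_h S_h = 784142.80
n for stratum Q1 = 461·44590.00/784142.80 = 26.215 → 26

26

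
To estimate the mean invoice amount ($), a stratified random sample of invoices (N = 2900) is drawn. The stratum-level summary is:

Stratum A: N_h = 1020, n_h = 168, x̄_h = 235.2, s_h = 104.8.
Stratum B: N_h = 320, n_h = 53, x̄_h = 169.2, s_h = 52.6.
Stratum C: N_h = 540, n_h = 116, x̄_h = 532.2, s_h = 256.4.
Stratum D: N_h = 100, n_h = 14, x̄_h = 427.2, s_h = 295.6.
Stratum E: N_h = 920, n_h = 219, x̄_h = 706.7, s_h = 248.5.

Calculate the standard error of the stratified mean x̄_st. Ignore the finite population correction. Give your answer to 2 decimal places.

SE(x̄_st) ≈ 8.01

V̂(x̄_st) = Σ W_h² s_h²/n_h, with W_h = N_h/N and N = 2900:
  stratum A: (1020/2900)²·104.8²/168 = 8.08756
  stratum B: (320/2900)²·52.6²/53 = 0.635623
  stratum C: (540/2900)²·256.4²/116 = 19.6503
  stratum D: (100/2900)²·295.6²/14 = 7.42138
  stratum E: (920/2900)²·248.5²/219 = 28.3784
V̂(x̄_st) = 64.1733
SE(x̄_st) = √64.1733 = 8.01082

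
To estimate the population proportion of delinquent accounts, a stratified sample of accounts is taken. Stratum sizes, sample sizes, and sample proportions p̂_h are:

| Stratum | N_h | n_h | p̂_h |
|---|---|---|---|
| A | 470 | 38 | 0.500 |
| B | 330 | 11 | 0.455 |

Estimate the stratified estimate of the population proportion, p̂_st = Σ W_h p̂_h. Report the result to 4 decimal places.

N = 800; stratum weights W_h = N_h/N.
p̂_st = Σ W_h p̂_h = (470·0.500 + 330·0.455)/800 = 0.48144

p̂_st ≈ 0.4814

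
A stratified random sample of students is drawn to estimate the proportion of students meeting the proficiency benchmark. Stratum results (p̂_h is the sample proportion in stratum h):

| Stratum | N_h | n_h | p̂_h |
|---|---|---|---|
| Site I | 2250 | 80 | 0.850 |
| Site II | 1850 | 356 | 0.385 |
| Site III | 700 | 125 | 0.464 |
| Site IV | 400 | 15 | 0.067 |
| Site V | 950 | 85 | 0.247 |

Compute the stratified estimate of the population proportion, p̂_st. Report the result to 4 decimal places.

p̂_st ≈ 0.5221

N = 6150; stratum weights W_h = N_h/N.
p̂_st = Σ W_h p̂_h = (2250·0.850 + 1850·0.385 + 700·0.464 + 400·0.067 + 950·0.247)/6150 = 0.52211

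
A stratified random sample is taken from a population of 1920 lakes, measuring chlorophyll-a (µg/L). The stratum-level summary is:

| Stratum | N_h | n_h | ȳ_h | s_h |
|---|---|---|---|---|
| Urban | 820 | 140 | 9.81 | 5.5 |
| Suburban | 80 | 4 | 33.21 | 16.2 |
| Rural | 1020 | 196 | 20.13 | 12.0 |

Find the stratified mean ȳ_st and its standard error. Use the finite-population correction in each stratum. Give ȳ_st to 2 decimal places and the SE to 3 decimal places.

ȳ_st ≈ 16.27, SE ≈ 0.555

ȳ_st = Σ W_h ȳ_h = (820·9.81 + 80·33.21 + 1020·20.13)/1920 = 16.26750
V̂(ȳ_st) = Σ W_h² (1 − n_h/N_h) s_h²/n_h, with W_h = N_h/N and N = 1920:
  stratum Urban: (820/1920)²·(1 − 140/820)·5.5²/140 = 0.0326827
  stratum Suburban: (80/1920)²·(1 − 4/80)·16.2²/4 = 0.108211
  stratum Rural: (1020/1920)²·(1 − 196/1020)·12.0²/196 = 0.167506
V̂(ȳ_st) = 0.3084
SE(ȳ_st) = √0.3084 = 0.555338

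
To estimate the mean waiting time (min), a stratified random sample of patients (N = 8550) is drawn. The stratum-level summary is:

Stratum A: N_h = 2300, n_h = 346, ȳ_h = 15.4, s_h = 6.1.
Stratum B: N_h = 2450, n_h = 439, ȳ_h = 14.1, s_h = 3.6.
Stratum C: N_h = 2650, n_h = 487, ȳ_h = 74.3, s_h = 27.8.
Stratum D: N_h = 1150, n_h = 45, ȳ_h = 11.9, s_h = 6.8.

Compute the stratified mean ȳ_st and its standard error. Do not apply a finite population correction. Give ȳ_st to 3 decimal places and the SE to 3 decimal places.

ȳ_st ≈ 32.812, SE ≈ 0.426

ȳ_st = Σ W_h ȳ_h = (2300·15.4 + 2450·14.1 + 2650·74.3 + 1150·11.9)/8550 = 32.81228
V̂(ȳ_st) = Σ W_h² s_h²/n_h, with W_h = N_h/N and N = 8550:
  stratum A: (2300/8550)²·6.1²/346 = 0.00778228
  stratum B: (2450/8550)²·3.6²/439 = 0.00242404
  stratum C: (2650/8550)²·27.8²/487 = 0.152447
  stratum D: (1150/8550)²·6.8²/45 = 0.0185895
V̂(ȳ_st) = 0.181243
SE(ȳ_st) = √0.181243 = 0.425727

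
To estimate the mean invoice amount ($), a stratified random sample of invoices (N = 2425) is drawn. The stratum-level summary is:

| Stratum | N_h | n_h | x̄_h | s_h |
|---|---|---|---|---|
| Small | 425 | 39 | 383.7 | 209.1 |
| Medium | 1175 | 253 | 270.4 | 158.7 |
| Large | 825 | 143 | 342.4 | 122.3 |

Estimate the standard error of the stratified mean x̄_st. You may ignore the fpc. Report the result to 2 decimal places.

SE(x̄_st) ≈ 8.36

V̂(x̄_st) = Σ W_h² s_h²/n_h, with W_h = N_h/N and N = 2425:
  stratum Small: (425/2425)²·209.1²/39 = 34.4348
  stratum Medium: (1175/2425)²·158.7²/253 = 23.3714
  stratum Large: (825/2425)²·122.3²/143 = 12.106
V̂(x̄_st) = 69.9123
SE(x̄_st) = √69.9123 = 8.36136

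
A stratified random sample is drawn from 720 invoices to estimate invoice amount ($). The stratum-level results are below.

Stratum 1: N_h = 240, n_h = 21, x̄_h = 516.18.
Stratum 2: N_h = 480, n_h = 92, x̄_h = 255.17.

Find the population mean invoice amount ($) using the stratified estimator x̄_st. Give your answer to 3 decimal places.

x̄_st ≈ 342.173

N = Σ N_h = 720. Stratum weights W_h = N_h/N.
x̄_st = (240·516.18 + 480·255.17) / 720 = 342.17333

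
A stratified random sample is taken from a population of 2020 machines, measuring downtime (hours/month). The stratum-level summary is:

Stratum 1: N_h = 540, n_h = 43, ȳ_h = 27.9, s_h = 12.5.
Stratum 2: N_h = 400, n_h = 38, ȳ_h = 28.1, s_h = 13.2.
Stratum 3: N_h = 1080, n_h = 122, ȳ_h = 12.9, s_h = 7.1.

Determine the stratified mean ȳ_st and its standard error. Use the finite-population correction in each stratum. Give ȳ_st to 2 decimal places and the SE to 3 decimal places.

ȳ_st = Σ W_h ȳ_h = (540·27.9 + 400·28.1 + 1080·12.9)/2020 = 19.91980
V̂(ȳ_st) = Σ W_h² (1 − n_h/N_h) s_h²/n_h, with W_h = N_h/N and N = 2020:
  stratum 1: (540/2020)²·(1 − 43/540)·12.5²/43 = 0.239001
  stratum 2: (400/2020)²·(1 − 38/400)·13.2²/38 = 0.162716
  stratum 3: (1080/2020)²·(1 − 122/1080)·7.1²/122 = 0.104772
V̂(ȳ_st) = 0.506488
SE(ȳ_st) = √0.506488 = 0.71168

ȳ_st ≈ 19.92, SE ≈ 0.712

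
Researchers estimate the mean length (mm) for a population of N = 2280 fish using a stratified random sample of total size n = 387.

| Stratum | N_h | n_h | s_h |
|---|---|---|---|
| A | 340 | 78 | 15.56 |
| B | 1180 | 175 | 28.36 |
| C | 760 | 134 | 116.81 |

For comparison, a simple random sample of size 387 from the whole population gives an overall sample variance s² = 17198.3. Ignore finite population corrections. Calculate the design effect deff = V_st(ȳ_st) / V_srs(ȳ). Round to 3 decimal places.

V̂(ȳ_st) = Σ W_h² s_h²/n_h, with W_h = N_h/N and N = 2280:
  stratum A: (340/2280)²·15.56²/78 = 0.069026
  stratum B: (1180/2280)²·28.36²/175 = 1.23103
  stratum C: (760/2280)²·116.81²/134 = 11.3139
V_st = 12.614
V_srs = s²/n = 17198.3/387 = 44.4401
deff = V_st / V_srs = 12.614/44.4401 = 0.2838

deff ≈ 0.284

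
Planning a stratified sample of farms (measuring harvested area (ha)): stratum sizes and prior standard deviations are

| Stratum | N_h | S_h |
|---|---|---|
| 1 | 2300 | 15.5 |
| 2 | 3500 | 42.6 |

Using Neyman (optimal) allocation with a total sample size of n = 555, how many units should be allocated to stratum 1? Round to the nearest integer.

107

Neyman allocation: n_h = n · N_h S_h / Σ N_i S_i, with n = 555.
  stratum 1: N_h·S_h = 2300·15.5 = 35650.00
  stratum 2: N_h·S_h = 3500·42.6 = 149100.00
Σ N_h S_h = 184750.00
n for stratum 1 = 555·35650.00/184750.00 = 107.095 → 107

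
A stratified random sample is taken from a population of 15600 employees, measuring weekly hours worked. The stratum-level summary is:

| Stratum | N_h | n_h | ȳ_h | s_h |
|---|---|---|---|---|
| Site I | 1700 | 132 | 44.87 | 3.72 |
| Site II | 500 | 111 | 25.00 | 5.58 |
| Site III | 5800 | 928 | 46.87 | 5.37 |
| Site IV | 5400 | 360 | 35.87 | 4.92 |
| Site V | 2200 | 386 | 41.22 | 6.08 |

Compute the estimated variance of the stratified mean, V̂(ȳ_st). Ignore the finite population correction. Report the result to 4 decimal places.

V̂(ȳ_st) = Σ W_h² s_h²/n_h, with W_h = N_h/N and N = 15600:
  stratum Site I: (1700/15600)²·3.72²/132 = 0.00124497
  stratum Site II: (500/15600)²·5.58²/111 = 0.000288162
  stratum Site III: (5800/15600)²·5.37²/928 = 0.00429544
  stratum Site IV: (5400/15600)²·4.92²/360 = 0.00805686
  stratum Site V: (2200/15600)²·6.08²/386 = 0.00190465
V̂(ȳ_st) = 0.0157901

V̂(ȳ_st) ≈ 0.0158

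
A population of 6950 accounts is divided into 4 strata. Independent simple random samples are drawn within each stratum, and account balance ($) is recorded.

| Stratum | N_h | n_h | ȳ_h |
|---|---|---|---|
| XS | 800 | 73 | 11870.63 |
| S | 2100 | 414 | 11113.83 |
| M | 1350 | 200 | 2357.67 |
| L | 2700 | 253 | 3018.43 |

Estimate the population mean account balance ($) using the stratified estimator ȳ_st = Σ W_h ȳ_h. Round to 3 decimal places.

ȳ_st ≈ 6355.131

N = Σ N_h = 6950. Stratum weights W_h = N_h/N.
ȳ_st = (800·11870.63 + 2100·11113.83 + 1350·2357.67 + 2700·3018.43) / 6950 = 6355.13129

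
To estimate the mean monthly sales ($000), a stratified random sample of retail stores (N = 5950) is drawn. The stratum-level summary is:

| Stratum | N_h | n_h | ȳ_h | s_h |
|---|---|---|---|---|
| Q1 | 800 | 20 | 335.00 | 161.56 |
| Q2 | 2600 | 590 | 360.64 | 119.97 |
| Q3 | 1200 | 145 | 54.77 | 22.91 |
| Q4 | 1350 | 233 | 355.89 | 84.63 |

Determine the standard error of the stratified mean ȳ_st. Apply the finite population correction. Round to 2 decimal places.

V̂(ȳ_st) = Σ W_h² (1 − n_h/N_h) s_h²/n_h, with W_h = N_h/N and N = 5950:
  stratum Q1: (800/5950)²·(1 − 20/800)·161.56²/20 = 23.0032
  stratum Q2: (2600/5950)²·(1 − 590/2600)·119.97²/590 = 3.60105
  stratum Q3: (1200/5950)²·(1 − 145/1200)·22.91²/145 = 0.129444
  stratum Q4: (1350/5950)²·(1 − 233/1350)·84.63²/233 = 1.30932
V̂(ȳ_st) = 28.043
SE(ȳ_st) = √28.043 = 5.29557

SE(ȳ_st) ≈ 5.30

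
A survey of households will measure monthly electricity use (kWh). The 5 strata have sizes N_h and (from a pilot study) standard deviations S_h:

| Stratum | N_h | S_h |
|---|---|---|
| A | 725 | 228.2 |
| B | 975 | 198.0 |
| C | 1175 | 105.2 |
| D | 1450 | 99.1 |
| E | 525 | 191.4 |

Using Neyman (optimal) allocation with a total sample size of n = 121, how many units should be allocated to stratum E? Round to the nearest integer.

Neyman allocation: n_h = n · N_h S_h / Σ N_i S_i, with n = 121.
  stratum A: N_h·S_h = 725·228.2 = 165445.00
  stratum B: N_h·S_h = 975·198.0 = 193050.00
  stratum C: N_h·S_h = 1175·105.2 = 123610.00
  stratum D: N_h·S_h = 1450·99.1 = 143695.00
  stratum E: N_h·S_h = 525·191.4 = 100485.00
Σ N_h S_h = 726285.00
n for stratum E = 121·100485.00/726285.00 = 16.741 → 17

17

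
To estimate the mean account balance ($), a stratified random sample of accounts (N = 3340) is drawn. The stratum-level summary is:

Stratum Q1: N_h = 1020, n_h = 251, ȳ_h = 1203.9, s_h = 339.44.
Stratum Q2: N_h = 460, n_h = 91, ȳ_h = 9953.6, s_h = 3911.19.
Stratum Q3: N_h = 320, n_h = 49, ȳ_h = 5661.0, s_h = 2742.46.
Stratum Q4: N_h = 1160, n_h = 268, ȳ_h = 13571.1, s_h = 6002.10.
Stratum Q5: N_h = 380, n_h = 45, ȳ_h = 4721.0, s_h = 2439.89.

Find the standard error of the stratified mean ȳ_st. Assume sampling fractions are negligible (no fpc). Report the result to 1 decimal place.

V̂(ȳ_st) = Σ W_h² s_h²/n_h, with W_h = N_h/N and N = 3340:
  stratum Q1: (1020/3340)²·339.44²/251 = 42.8114
  stratum Q2: (460/3340)²·3911.19²/91 = 3188.59
  stratum Q3: (320/3340)²·2742.46²/49 = 1408.94
  stratum Q4: (1160/3340)²·6002.10²/268 = 16214.2
  stratum Q5: (380/3340)²·2439.89²/45 = 1712.39
V̂(ȳ_st) = 22566.9
SE(ȳ_st) = √22566.9 = 150.223

SE(ȳ_st) ≈ 150.2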